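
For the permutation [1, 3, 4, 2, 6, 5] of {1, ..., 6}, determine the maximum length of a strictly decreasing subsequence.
2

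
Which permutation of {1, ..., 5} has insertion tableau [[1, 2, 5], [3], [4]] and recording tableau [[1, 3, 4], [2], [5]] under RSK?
4 1 3 5 2

Reverse the RSK construction: for i from n down to 1, find the cell of Q containing i, remove the entry at that cell from P, and reverse-bump it up through P; the value ejected from row 1 is w(i).

Step i=5: Q has 5 at row 3, column 1; remove 4 from row 3 of P and reverse-bump: 4 enters row 2 and ejects 3; 3 enters row 1 and ejects 2. So w(5) = 2. P is now [[1, 3, 5], [4]].
Step i=4: Q has 4 at row 1, column 3; remove that cell from P, ejecting 5. So w(4) = 5. P is now [[1, 3], [4]].
Step i=3: Q has 3 at row 1, column 2; remove that cell from P, ejecting 3. So w(3) = 3. P is now [[1], [4]].
Step i=2: Q has 2 at row 2, column 1; remove 4 from row 2 of P and reverse-bump: 4 enters row 1 and ejects 1. So w(2) = 1. P is now [[4]].
Step i=1: Q has 1 at row 1, column 1; remove that cell from P, ejecting 4. So w(1) = 4. P is now [].

So w = 4 1 3 5 2.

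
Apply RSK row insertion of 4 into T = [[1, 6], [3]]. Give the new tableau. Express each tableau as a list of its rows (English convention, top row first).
In row 1, 4 replaces 6 (the leftmost entry greater than 4); 6 is bumped to row 2. 6 is appended to row 2. The new tableau is [[1, 4], [3, 6]].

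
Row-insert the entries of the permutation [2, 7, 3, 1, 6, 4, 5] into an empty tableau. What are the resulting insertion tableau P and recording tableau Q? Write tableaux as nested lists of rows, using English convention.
Insert each entry of the permutation into P by Schensted row insertion, recording in Q the position of each new cell.

After inserting 2: P = [[2]].
After inserting 7: P = [[2, 7]].
After inserting 3: P = [[2, 3], [7]].
After inserting 1: P = [[1, 3], [2], [7]].
After inserting 6: P = [[1, 3, 6], [2], [7]].
After inserting 4: P = [[1, 3, 4], [2, 6], [7]].
After inserting 5: P = [[1, 3, 4, 5], [2, 6], [7]].

So P = [[1, 3, 4, 5], [2, 6], [7]], Q = [[1, 2, 5, 7], [3, 6], [4]].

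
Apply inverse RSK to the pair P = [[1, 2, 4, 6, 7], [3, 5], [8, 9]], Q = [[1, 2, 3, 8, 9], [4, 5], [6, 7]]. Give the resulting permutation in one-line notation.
Reverse the RSK construction: for i from n down to 1, find the cell of Q containing i, remove the entry at that cell from P, and reverse-bump it up through P; the value ejected from row 1 is w(i).

Step i=9: Q has 9 at row 1, column 5; remove that cell from P, ejecting 7. So w(9) = 7. P is now [[1, 2, 4, 6], [3, 5], [8, 9]].
Step i=8: Q has 8 at row 1, column 4; remove that cell from P, ejecting 6. So w(8) = 6. P is now [[1, 2, 4], [3, 5], [8, 9]].
Step i=7: Q has 7 at row 3, column 2; remove 9 from row 3 of P and reverse-bump: 9 enters row 2 and ejects 5; 5 enters row 1 and ejects 4. So w(7) = 4. P is now [[1, 2, 5], [3, 9], [8]].
Step i=6: Q has 6 at row 3, column 1; remove 8 from row 3 of P and reverse-bump: 8 enters row 2 and ejects 3; 3 enters row 1 and ejects 2. So w(6) = 2. P is now [[1, 3, 5], [8, 9]].
Step i=5: Q has 5 at row 2, column 2; remove 9 from row 2 of P and reverse-bump: 9 enters row 1 and ejects 5. So w(5) = 5. P is now [[1, 3, 9], [8]].
Step i=4: Q has 4 at row 2, column 1; remove 8 from row 2 of P and reverse-bump: 8 enters row 1 and ejects 3. So w(4) = 3. P is now [[1, 8, 9]].
Step i=3: Q has 3 at row 1, column 3; remove that cell from P, ejecting 9. So w(3) = 9. P is now [[1, 8]].
Step i=2: Q has 2 at row 1, column 2; remove that cell from P, ejecting 8. So w(2) = 8. P is now [[1]].
Step i=1: Q has 1 at row 1, column 1; remove that cell from P, ejecting 1. So w(1) = 1. P is now [].

So w = 1 8 9 3 5 2 4 6 7.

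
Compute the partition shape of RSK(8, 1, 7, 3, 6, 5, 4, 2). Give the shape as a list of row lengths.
[3, 1, 1, 1, 1, 1]

Row-insert each entry into an empty tableau.

After inserting 8: P = [[8]].
After inserting 1: P = [[1], [8]].
After inserting 7: P = [[1, 7], [8]].
After inserting 3: P = [[1, 3], [7], [8]].
After inserting 6: P = [[1, 3, 6], [7], [8]].
After inserting 5: P = [[1, 3, 5], [6], [7], [8]].
After inserting 4: P = [[1, 3, 4], [5], [6], [7], [8]].
After inserting 2: P = [[1, 2, 4], [3], [5], [6], [7], [8]].

The final insertion tableau P = [[1, 2, 4], [3], [5], [6], [7], [8]] has shape [3, 1, 1, 1, 1, 1].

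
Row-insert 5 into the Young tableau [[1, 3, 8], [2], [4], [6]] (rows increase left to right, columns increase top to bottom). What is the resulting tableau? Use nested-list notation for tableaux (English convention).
In row 1, 5 replaces 8 (the leftmost entry greater than 5); 8 is bumped to row 2. 8 is appended to row 2. The new tableau is [[1, 3, 5], [2, 8], [4], [6]].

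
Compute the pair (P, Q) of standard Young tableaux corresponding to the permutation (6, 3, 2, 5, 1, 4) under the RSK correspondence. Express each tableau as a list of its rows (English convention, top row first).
Insert each entry of the permutation into P by Schensted row insertion, recording in Q the position of each new cell.

Insert 6: appended to row 1. P = [[6]].
Insert 3: 3 bumps 6 from row 1; 6 starts row 2. P = [[3], [6]].
Insert 2: 2 bumps 3 from row 1; 3 bumps 6 from row 2; 6 starts row 3. P = [[2], [3], [6]].
Insert 5: appended to row 1. P = [[2, 5], [3], [6]].
Insert 1: 1 bumps 2 from row 1; 2 bumps 3 from row 2; 3 bumps 6 from row 3; 6 starts row 4. P = [[1, 5], [2], [3], [6]].
Insert 4: 4 bumps 5 from row 1; 5 appends to row 2. P = [[1, 4], [2, 5], [3], [6]].

So P = [[1, 4], [2, 5], [3], [6]], Q = [[1, 4], [2, 6], [3], [5]].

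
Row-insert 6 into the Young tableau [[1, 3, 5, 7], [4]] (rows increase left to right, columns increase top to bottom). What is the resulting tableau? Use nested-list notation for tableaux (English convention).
[[1, 3, 5, 6], [4, 7]]

In row 1, 6 replaces 7 (the leftmost entry greater than 6); 7 is bumped to row 2. 7 is appended to row 2. The new tableau is [[1, 3, 5, 6], [4, 7]].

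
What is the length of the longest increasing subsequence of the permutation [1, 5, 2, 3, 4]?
4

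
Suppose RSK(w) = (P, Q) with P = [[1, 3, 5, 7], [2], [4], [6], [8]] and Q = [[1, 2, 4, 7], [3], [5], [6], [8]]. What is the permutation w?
Reverse the RSK construction: for i from n down to 1, find the cell of Q containing i, remove the entry at that cell from P, and reverse-bump it up through P; the value ejected from row 1 is w(i).

Step i=8: Q has 8 at row 5, column 1; remove 8 from row 5 of P and reverse-bump: 8 enters row 4 and ejects 6; 6 enters row 3 and ejects 4; 4 enters row 2 and ejects 2; 2 enters row 1 and ejects 1. So w(8) = 1. P is now [[2, 3, 5, 7], [4], [6], [8]].
Step i=7: Q has 7 at row 1, column 4; remove that cell from P, ejecting 7. So w(7) = 7. P is now [[2, 3, 5], [4], [6], [8]].
Step i=6: Q has 6 at row 4, column 1; remove 8 from row 4 of P and reverse-bump: 8 enters row 3 and ejects 6; 6 enters row 2 and ejects 4; 4 enters row 1 and ejects 3. So w(6) = 3. P is now [[2, 4, 5], [6], [8]].
Step i=5: Q has 5 at row 3, column 1; remove 8 from row 3 of P and reverse-bump: 8 enters row 2 and ejects 6; 6 enters row 1 and ejects 5. So w(5) = 5. P is now [[2, 4, 6], [8]].
Step i=4: Q has 4 at row 1, column 3; remove that cell from P, ejecting 6. So w(4) = 6. P is now [[2, 4], [8]].
Step i=3: Q has 3 at row 2, column 1; remove 8 from row 2 of P and reverse-bump: 8 enters row 1 and ejects 4. So w(3) = 4. P is now [[2, 8]].
Step i=2: Q has 2 at row 1, column 2; remove that cell from P, ejecting 8. So w(2) = 8. P is now [[2]].
Step i=1: Q has 1 at row 1, column 1; remove that cell from P, ejecting 2. So w(1) = 2. P is now [].

So w = 2 8 4 6 5 3 7 1.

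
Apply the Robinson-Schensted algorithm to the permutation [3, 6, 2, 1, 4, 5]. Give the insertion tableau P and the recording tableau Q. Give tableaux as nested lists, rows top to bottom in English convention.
Insert each entry of the permutation into P by Schensted row insertion, recording in Q the position of each new cell.

After inserting 3: P = [[3]].
After inserting 6: P = [[3, 6]].
After inserting 2: P = [[2, 6], [3]].
After inserting 1: P = [[1, 6], [2], [3]].
After inserting 4: P = [[1, 4], [2, 6], [3]].
After inserting 5: P = [[1, 4, 5], [2, 6], [3]].

So P = [[1, 4, 5], [2, 6], [3]], Q = [[1, 2, 6], [3, 5], [4]].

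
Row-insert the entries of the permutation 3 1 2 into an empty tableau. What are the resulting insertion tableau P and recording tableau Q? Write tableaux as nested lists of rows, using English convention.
P = [[1, 2], [3]], Q = [[1, 3], [2]]

Insert each entry of the permutation into P by Schensted row insertion, recording in Q the position of each new cell.

After inserting 3: P = [[3]].
After inserting 1: P = [[1], [3]].
After inserting 2: P = [[1, 2], [3]].

So P = [[1, 2], [3]], Q = [[1, 3], [2]].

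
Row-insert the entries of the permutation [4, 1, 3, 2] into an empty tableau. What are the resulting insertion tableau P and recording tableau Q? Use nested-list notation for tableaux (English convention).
P = [[1, 2], [3], [4]], Q = [[1, 3], [2], [4]]

Insert each entry of the permutation into P by Schensted row insertion, recording in Q the position of each new cell.

After inserting 4: P = [[4]].
After inserting 1: P = [[1], [4]].
After inserting 3: P = [[1, 3], [4]].
After inserting 2: P = [[1, 2], [3], [4]].

So P = [[1, 2], [3], [4]], Q = [[1, 3], [2], [4]].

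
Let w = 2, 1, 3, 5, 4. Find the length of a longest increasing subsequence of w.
3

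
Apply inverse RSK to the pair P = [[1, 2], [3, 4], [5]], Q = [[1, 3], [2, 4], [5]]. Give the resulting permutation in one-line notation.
3 1 5 4 2

Reverse the RSK construction: for i from n down to 1, find the cell of Q containing i, remove the entry at that cell from P, and reverse-bump it up through P; the value ejected from row 1 is w(i).

Step i=5: Q has 5 at row 3, column 1; remove 5 from row 3 of P and reverse-bump: 5 enters row 2 and ejects 4; 4 enters row 1 and ejects 2. So w(5) = 2. P is now [[1, 4], [3, 5]].
Step i=4: Q has 4 at row 2, column 2; remove 5 from row 2 of P and reverse-bump: 5 enters row 1 and ejects 4. So w(4) = 4. P is now [[1, 5], [3]].
Step i=3: Q has 3 at row 1, column 2; remove that cell from P, ejecting 5. So w(3) = 5. P is now [[1], [3]].
Step i=2: Q has 2 at row 2, column 1; remove 3 from row 2 of P and reverse-bump: 3 enters row 1 and ejects 1. So w(2) = 1. P is now [[3]].
Step i=1: Q has 1 at row 1, column 1; remove that cell from P, ejecting 3. So w(1) = 3. P is now [].

So w = 3 1 5 4 2.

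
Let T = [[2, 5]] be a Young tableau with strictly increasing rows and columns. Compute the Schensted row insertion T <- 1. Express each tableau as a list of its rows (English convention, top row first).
[[1, 5], [2]]

In row 1, 1 replaces 2 (the leftmost entry greater than 1); 2 is bumped to row 2. 2 starts a new row 2. The new tableau is [[1, 5], [2]].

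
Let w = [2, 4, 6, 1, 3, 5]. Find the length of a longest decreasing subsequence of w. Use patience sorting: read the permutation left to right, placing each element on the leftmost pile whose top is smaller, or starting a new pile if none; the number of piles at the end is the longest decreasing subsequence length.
2: new pile. tops = [2]
4: onto pile 1 (replacing 2). tops = [4]
6: onto pile 1 (replacing 4). tops = [6]
1: new pile. tops = [6, 1]
3: onto pile 2 (replacing 1). tops = [6, 3]
5: onto pile 2 (replacing 3). tops = [6, 5]

2 piles, so the longest decreasing subsequence has length 2.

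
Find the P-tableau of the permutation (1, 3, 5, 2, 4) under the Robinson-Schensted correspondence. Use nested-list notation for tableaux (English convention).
P = [[1, 2, 4], [3, 5]]

Insert 1: appended to row 1. P = [[1]].
Insert 3: appended to row 1. P = [[1, 3]].
Insert 5: appended to row 1. P = [[1, 3, 5]].
Insert 2: 2 bumps 3 from row 1; 3 starts row 2. P = [[1, 2, 5], [3]].
Insert 4: 4 bumps 5 from row 1; 5 appends to row 2. P = [[1, 2, 4], [3, 5]].

So P = [[1, 2, 4], [3, 5]].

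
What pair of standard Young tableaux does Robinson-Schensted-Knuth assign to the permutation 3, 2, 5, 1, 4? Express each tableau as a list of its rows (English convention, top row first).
P = [[1, 4], [2, 5], [3]], Q = [[1, 3], [2, 5], [4]]

Insert each entry of the permutation into P by Schensted row insertion, recording in Q the position of each new cell.

Insert 3: appended to row 1. P = [[3]], Q = [[1]].
Insert 2: 2 bumps 3 from row 1; 3 starts row 2. P = [[2], [3]], Q = [[1], [2]].
Insert 5: appended to row 1. P = [[2, 5], [3]], Q = [[1, 3], [2]].
Insert 1: 1 bumps 2 from row 1; 2 bumps 3 from row 2; 3 starts row 3. P = [[1, 5], [2], [3]], Q = [[1, 3], [2], [4]].
Insert 4: 4 bumps 5 from row 1; 5 appends to row 2. P = [[1, 4], [2, 5], [3]], Q = [[1, 3], [2, 5], [4]].

So P = [[1, 4], [2, 5], [3]], Q = [[1, 3], [2, 5], [4]].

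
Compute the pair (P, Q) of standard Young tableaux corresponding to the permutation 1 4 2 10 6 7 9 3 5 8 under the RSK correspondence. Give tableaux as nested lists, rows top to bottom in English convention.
Insert each entry of the permutation into P by Schensted row insertion, recording in Q the position of each new cell.

Insert 1: appended to row 1. P = [[1]].
Insert 4: appended to row 1. P = [[1, 4]].
Insert 2: 2 bumps 4 from row 1; 4 starts row 2. P = [[1, 2], [4]].
Insert 10: appended to row 1. P = [[1, 2, 10], [4]].
Insert 6: 6 bumps 10 from row 1; 10 appends to row 2. P = [[1, 2, 6], [4, 10]].
Insert 7: appended to row 1. P = [[1, 2, 6, 7], [4, 10]].
Insert 9: appended to row 1. P = [[1, 2, 6, 7, 9], [4, 10]].
Insert 3: 3 bumps 6 from row 1; 6 bumps 10 from row 2; 10 starts row 3. P = [[1, 2, 3, 7, 9], [4, 6], [10]].
Insert 5: 5 bumps 7 from row 1; 7 appends to row 2. P = [[1, 2, 3, 5, 9], [4, 6, 7], [10]].
Insert 8: 8 bumps 9 from row 1; 9 appends to row 2. P = [[1, 2, 3, 5, 8], [4, 6, 7, 9], [10]].

So P = [[1, 2, 3, 5, 8], [4, 6, 7, 9], [10]], Q = [[1, 2, 4, 6, 7], [3, 5, 9, 10], [8]].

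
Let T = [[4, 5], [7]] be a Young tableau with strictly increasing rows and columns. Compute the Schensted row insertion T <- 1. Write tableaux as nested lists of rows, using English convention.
In row 1, 1 replaces 4 (the leftmost entry greater than 1); 4 is bumped to row 2. In row 2, 4 replaces 7 (the leftmost entry greater than 4); 7 is bumped to row 3. 7 starts a new row 3. The new tableau is [[1, 5], [4], [7]].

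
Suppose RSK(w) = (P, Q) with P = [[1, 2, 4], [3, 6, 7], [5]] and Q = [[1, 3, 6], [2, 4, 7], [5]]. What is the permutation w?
Reverse the RSK construction: for i from n down to 1, find the cell of Q containing i, remove the entry at that cell from P, and reverse-bump it up through P; the value ejected from row 1 is w(i).

Step i=7: Q has 7 at row 2, column 3; remove 7 from row 2 of P and reverse-bump: 7 enters row 1 and ejects 4. So w(7) = 4. P is now [[1, 2, 7], [3, 6], [5]].
Step i=6: Q has 6 at row 1, column 3; remove that cell from P, ejecting 7. So w(6) = 7. P is now [[1, 2], [3, 6], [5]].
Step i=5: Q has 5 at row 3, column 1; remove 5 from row 3 of P and reverse-bump: 5 enters row 2 and ejects 3; 3 enters row 1 and ejects 2. So w(5) = 2. P is now [[1, 3], [5, 6]].
Step i=4: Q has 4 at row 2, column 2; remove 6 from row 2 of P and reverse-bump: 6 enters row 1 and ejects 3. So w(4) = 3. P is now [[1, 6], [5]].
Step i=3: Q has 3 at row 1, column 2; remove that cell from P, ejecting 6. So w(3) = 6. P is now [[1], [5]].
Step i=2: Q has 2 at row 2, column 1; remove 5 from row 2 of P and reverse-bump: 5 enters row 1 and ejects 1. So w(2) = 1. P is now [[5]].
Step i=1: Q has 1 at row 1, column 1; remove that cell from P, ejecting 5. So w(1) = 5. P is now [].

So w = 5 1 6 3 2 7 4.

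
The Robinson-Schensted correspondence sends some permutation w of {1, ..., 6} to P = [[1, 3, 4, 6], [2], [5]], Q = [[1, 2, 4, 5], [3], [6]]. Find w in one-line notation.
Reverse the RSK construction: for i from n down to 1, find the cell of Q containing i, remove the entry at that cell from P, and reverse-bump it up through P; the value ejected from row 1 is w(i).

Step i=6: Q has 6 at row 3, column 1; remove 5 from row 3 of P and reverse-bump: 5 enters row 2 and ejects 2; 2 enters row 1 and ejects 1. So w(6) = 1. P is now [[2, 3, 4, 6], [5]].
Step i=5: Q has 5 at row 1, column 4; remove that cell from P, ejecting 6. So w(5) = 6. P is now [[2, 3, 4], [5]].
Step i=4: Q has 4 at row 1, column 3; remove that cell from P, ejecting 4. So w(4) = 4. P is now [[2, 3], [5]].
Step i=3: Q has 3 at row 2, column 1; remove 5 from row 2 of P and reverse-bump: 5 enters row 1 and ejects 3. So w(3) = 3. P is now [[2, 5]].
Step i=2: Q has 2 at row 1, column 2; remove that cell from P, ejecting 5. So w(2) = 5. P is now [[2]].
Step i=1: Q has 1 at row 1, column 1; remove that cell from P, ejecting 2. So w(1) = 2. P is now [].

So w = 2 5 3 4 6 1.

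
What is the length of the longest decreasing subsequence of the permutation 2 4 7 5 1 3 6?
3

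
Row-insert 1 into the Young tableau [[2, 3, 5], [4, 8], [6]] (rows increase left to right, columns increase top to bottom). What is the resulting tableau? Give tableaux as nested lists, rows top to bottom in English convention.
In row 1, 1 replaces 2 (the leftmost entry greater than 1); 2 is bumped to row 2. In row 2, 2 replaces 4 (the leftmost entry greater than 2); 4 is bumped to row 3. In row 3, 4 replaces 6 (the leftmost entry greater than 4); 6 is bumped to row 4. 6 starts a new row 4. The new tableau is [[1, 3, 5], [2, 8], [4], [6]].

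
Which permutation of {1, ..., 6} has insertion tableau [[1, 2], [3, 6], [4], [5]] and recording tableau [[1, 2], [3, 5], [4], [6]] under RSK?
5 6 4 1 3 2

Reverse the RSK construction: for i from n down to 1, find the cell of Q containing i, remove the entry at that cell from P, and reverse-bump it up through P; the value ejected from row 1 is w(i).

Step i=6: Q has 6 at row 4, column 1; remove 5 from row 4 of P and reverse-bump: 5 enters row 3 and ejects 4; 4 enters row 2 and ejects 3; 3 enters row 1 and ejects 2. So w(6) = 2. P is now [[1, 3], [4, 6], [5]].
Step i=5: Q has 5 at row 2, column 2; remove 6 from row 2 of P and reverse-bump: 6 enters row 1 and ejects 3. So w(5) = 3. P is now [[1, 6], [4], [5]].
Step i=4: Q has 4 at row 3, column 1; remove 5 from row 3 of P and reverse-bump: 5 enters row 2 and ejects 4; 4 enters row 1 and ejects 1. So w(4) = 1. P is now [[4, 6], [5]].
Step i=3: Q has 3 at row 2, column 1; remove 5 from row 2 of P and reverse-bump: 5 enters row 1 and ejects 4. So w(3) = 4. P is now [[5, 6]].
Step i=2: Q has 2 at row 1, column 2; remove that cell from P, ejecting 6. So w(2) = 6. P is now [[5]].
Step i=1: Q has 1 at row 1, column 1; remove that cell from P, ejecting 5. So w(1) = 5. P is now [].

So w = 5 6 4 1 3 2.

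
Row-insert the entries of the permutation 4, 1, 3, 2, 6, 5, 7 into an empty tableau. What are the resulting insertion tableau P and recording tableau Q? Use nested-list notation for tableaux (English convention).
Insert each entry of the permutation into P by Schensted row insertion, recording in Q the position of each new cell.

Insert 4: appended to row 1. P = [[4]], Q = [[1]].
Insert 1: 1 bumps 4 from row 1; 4 starts row 2. P = [[1], [4]], Q = [[1], [2]].
Insert 3: appended to row 1. P = [[1, 3], [4]], Q = [[1, 3], [2]].
Insert 2: 2 bumps 3 from row 1; 3 bumps 4 from row 2; 4 starts row 3. P = [[1, 2], [3], [4]], Q = [[1, 3], [2], [4]].
Insert 6: appended to row 1. P = [[1, 2, 6], [3], [4]], Q = [[1, 3, 5], [2], [4]].
Insert 5: 5 bumps 6 from row 1; 6 appends to row 2. P = [[1, 2, 5], [3, 6], [4]], Q = [[1, 3, 5], [2, 6], [4]].
Insert 7: appended to row 1. P = [[1, 2, 5, 7], [3, 6], [4]], Q = [[1, 3, 5, 7], [2, 6], [4]].

So P = [[1, 2, 5, 7], [3, 6], [4]], Q = [[1, 3, 5, 7], [2, 6], [4]].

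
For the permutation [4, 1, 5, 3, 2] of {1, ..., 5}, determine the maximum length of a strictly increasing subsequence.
2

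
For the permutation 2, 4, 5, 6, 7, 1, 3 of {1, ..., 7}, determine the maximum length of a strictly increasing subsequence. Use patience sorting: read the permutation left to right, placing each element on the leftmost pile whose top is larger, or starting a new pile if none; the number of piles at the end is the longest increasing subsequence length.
2: new pile. tops = [2]
4: new pile. tops = [2, 4]
5: new pile. tops = [2, 4, 5]
6: new pile. tops = [2, 4, 5, 6]
7: new pile. tops = [2, 4, 5, 6, 7]
1: onto pile 1 (replacing 2). tops = [1, 4, 5, 6, 7]
3: onto pile 2 (replacing 4). tops = [1, 3, 5, 6, 7]

5 piles, so the longest increasing subsequence has length 5.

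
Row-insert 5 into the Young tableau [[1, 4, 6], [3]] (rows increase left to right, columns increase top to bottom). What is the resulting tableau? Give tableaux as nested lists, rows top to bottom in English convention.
[[1, 4, 5], [3, 6]]

In row 1, 5 replaces 6 (the leftmost entry greater than 5); 6 is bumped to row 2. 6 is appended to row 2. The new tableau is [[1, 4, 5], [3, 6]].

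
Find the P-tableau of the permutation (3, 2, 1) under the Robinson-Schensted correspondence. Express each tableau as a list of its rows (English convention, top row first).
Insert 3: appended to row 1. P = [[3]].
Insert 2: 2 bumps 3 from row 1; 3 starts row 2. P = [[2], [3]].
Insert 1: 1 bumps 2 from row 1; 2 bumps 3 from row 2; 3 starts row 3. P = [[1], [2], [3]].

So P = [[1], [2], [3]].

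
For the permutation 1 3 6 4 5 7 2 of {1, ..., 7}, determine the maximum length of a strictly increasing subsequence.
5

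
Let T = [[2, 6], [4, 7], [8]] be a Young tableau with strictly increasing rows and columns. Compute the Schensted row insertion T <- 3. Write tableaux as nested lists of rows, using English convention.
[[2, 3], [4, 6], [7], [8]]

In row 1, 3 replaces 6 (the leftmost entry greater than 3); 6 is bumped to row 2. In row 2, 6 replaces 7 (the leftmost entry greater than 6); 7 is bumped to row 3. In row 3, 7 replaces 8 (the leftmost entry greater than 7); 8 is bumped to row 4. 8 starts a new row 4. The new tableau is [[2, 3], [4, 6], [7], [8]].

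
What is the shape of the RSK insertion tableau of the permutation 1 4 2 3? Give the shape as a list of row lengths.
[3, 1]

Row-insert each entry into an empty tableau.

After inserting 1: P = [[1]].
After inserting 4: P = [[1, 4]].
After inserting 2: P = [[1, 2], [4]].
After inserting 3: P = [[1, 2, 3], [4]].

The final insertion tableau P = [[1, 2, 3], [4]] has shape [3, 1].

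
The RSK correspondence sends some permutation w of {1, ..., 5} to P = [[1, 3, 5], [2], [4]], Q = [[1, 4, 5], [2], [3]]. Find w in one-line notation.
4 2 1 3 5

Reverse the RSK construction: for i from n down to 1, find the cell of Q containing i, remove the entry at that cell from P, and reverse-bump it up through P; the value ejected from row 1 is w(i).

Step i=5: Q has 5 at row 1, column 3; remove that cell from P, ejecting 5. So w(5) = 5. P is now [[1, 3], [2], [4]].
Step i=4: Q has 4 at row 1, column 2; remove that cell from P, ejecting 3. So w(4) = 3. P is now [[1], [2], [4]].
Step i=3: Q has 3 at row 3, column 1; remove 4 from row 3 of P and reverse-bump: 4 enters row 2 and ejects 2; 2 enters row 1 and ejects 1. So w(3) = 1. P is now [[2], [4]].
Step i=2: Q has 2 at row 2, column 1; remove 4 from row 2 of P and reverse-bump: 4 enters row 1 and ejects 2. So w(2) = 2. P is now [[4]].
Step i=1: Q has 1 at row 1, column 1; remove that cell from P, ejecting 4. So w(1) = 4. P is now [].

So w = 4 2 1 3 5.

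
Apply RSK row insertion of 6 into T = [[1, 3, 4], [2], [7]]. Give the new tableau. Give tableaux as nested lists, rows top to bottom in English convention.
[[1, 3, 4, 6], [2], [7]]

6 is larger than every entry of row 1, so it is appended to row 1. The new tableau is [[1, 3, 4, 6], [2], [7]].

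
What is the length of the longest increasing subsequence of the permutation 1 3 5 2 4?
3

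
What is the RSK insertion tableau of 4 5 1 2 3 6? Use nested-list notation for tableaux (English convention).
Insert 4: appended to row 1. P = [[4]].
Insert 5: appended to row 1. P = [[4, 5]].
Insert 1: 1 bumps 4 from row 1; 4 starts row 2. P = [[1, 5], [4]].
Insert 2: 2 bumps 5 from row 1; 5 appends to row 2. P = [[1, 2], [4, 5]].
Insert 3: appended to row 1. P = [[1, 2, 3], [4, 5]].
Insert 6: appended to row 1. P = [[1, 2, 3, 6], [4, 5]].

So P = [[1, 2, 3, 6], [4, 5]].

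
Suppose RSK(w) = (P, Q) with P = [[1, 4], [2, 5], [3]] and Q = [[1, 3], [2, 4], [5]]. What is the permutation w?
Reverse the RSK construction: for i from n down to 1, find the cell of Q containing i, remove the entry at that cell from P, and reverse-bump it up through P; the value ejected from row 1 is w(i).

Step i=5: Q has 5 at row 3, column 1; remove 3 from row 3 of P and reverse-bump: 3 enters row 2 and ejects 2; 2 enters row 1 and ejects 1. So w(5) = 1. P is now [[2, 4], [3, 5]].
Step i=4: Q has 4 at row 2, column 2; remove 5 from row 2 of P and reverse-bump: 5 enters row 1 and ejects 4. So w(4) = 4. P is now [[2, 5], [3]].
Step i=3: Q has 3 at row 1, column 2; remove that cell from P, ejecting 5. So w(3) = 5. P is now [[2], [3]].
Step i=2: Q has 2 at row 2, column 1; remove 3 from row 2 of P and reverse-bump: 3 enters row 1 and ejects 2. So w(2) = 2. P is now [[3]].
Step i=1: Q has 1 at row 1, column 1; remove that cell from P, ejecting 3. So w(1) = 3. P is now [].

So w = 3 2 5 4 1.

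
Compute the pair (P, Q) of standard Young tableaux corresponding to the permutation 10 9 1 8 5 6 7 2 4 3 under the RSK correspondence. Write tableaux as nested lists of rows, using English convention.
P = [[1, 2, 3, 7], [4, 6], [5], [8], [9], [10]], Q = [[1, 4, 6, 7], [2, 9], [3], [5], [8], [10]]

Insert each entry of the permutation into P by Schensted row insertion, recording in Q the position of each new cell.

After inserting 10: P = [[10]].
After inserting 9: P = [[9], [10]].
After inserting 1: P = [[1], [9], [10]].
After inserting 8: P = [[1, 8], [9], [10]].
After inserting 5: P = [[1, 5], [8], [9], [10]].
After inserting 6: P = [[1, 5, 6], [8], [9], [10]].
After inserting 7: P = [[1, 5, 6, 7], [8], [9], [10]].
After inserting 2: P = [[1, 2, 6, 7], [5], [8], [9], [10]].
After inserting 4: P = [[1, 2, 4, 7], [5, 6], [8], [9], [10]].
After inserting 3: P = [[1, 2, 3, 7], [4, 6], [5], [8], [9], [10]].

So P = [[1, 2, 3, 7], [4, 6], [5], [8], [9], [10]], Q = [[1, 4, 6, 7], [2, 9], [3], [5], [8], [10]].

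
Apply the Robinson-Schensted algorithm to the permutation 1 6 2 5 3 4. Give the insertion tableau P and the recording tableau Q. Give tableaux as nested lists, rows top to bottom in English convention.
P = [[1, 2, 3, 4], [5], [6]], Q = [[1, 2, 4, 6], [3], [5]]

Insert each entry of the permutation into P by Schensted row insertion, recording in Q the position of each new cell.

Insert 1: appended to row 1. P = [[1]].
Insert 6: appended to row 1. P = [[1, 6]].
Insert 2: 2 bumps 6 from row 1; 6 starts row 2. P = [[1, 2], [6]].
Insert 5: appended to row 1. P = [[1, 2, 5], [6]].
Insert 3: 3 bumps 5 from row 1; 5 bumps 6 from row 2; 6 starts row 3. P = [[1, 2, 3], [5], [6]].
Insert 4: appended to row 1. P = [[1, 2, 3, 4], [5], [6]].

So P = [[1, 2, 3, 4], [5], [6]], Q = [[1, 2, 4, 6], [3], [5]].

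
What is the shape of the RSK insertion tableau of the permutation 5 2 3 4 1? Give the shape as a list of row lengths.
[3, 1, 1]

Row-insert each entry into an empty tableau.

After inserting 5: P = [[5]].
After inserting 2: P = [[2], [5]].
After inserting 3: P = [[2, 3], [5]].
After inserting 4: P = [[2, 3, 4], [5]].
After inserting 1: P = [[1, 3, 4], [2], [5]].

The final insertion tableau P = [[1, 3, 4], [2], [5]] has shape [3, 1, 1].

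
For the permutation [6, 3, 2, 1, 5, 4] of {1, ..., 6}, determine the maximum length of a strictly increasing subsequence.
2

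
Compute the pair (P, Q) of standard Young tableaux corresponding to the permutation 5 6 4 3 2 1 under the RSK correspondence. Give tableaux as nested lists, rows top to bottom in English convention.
P = [[1, 6], [2], [3], [4], [5]], Q = [[1, 2], [3], [4], [5], [6]]

Insert each entry of the permutation into P by Schensted row insertion, recording in Q the position of each new cell.

Insert 5: appended to row 1. P = [[5]].
Insert 6: appended to row 1. P = [[5, 6]].
Insert 4: 4 bumps 5 from row 1; 5 starts row 2. P = [[4, 6], [5]].
Insert 3: 3 bumps 4 from row 1; 4 bumps 5 from row 2; 5 starts row 3. P = [[3, 6], [4], [5]].
Insert 2: 2 bumps 3 from row 1; 3 bumps 4 from row 2; 4 bumps 5 from row 3; 5 starts row 4. P = [[2, 6], [3], [4], [5]].
Insert 1: 1 bumps 2 from row 1; 2 bumps 3 from row 2; 3 bumps 4 from row 3; 4 bumps 5 from row 4; 5 starts row 5. P = [[1, 6], [2], [3], [4], [5]].

So P = [[1, 6], [2], [3], [4], [5]], Q = [[1, 2], [3], [4], [5], [6]].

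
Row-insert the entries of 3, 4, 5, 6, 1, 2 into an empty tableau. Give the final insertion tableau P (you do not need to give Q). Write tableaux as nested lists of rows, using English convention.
Insert 3: appended to row 1. P = [[3]].
Insert 4: appended to row 1. P = [[3, 4]].
Insert 5: appended to row 1. P = [[3, 4, 5]].
Insert 6: appended to row 1. P = [[3, 4, 5, 6]].
Insert 1: 1 bumps 3 from row 1; 3 starts row 2. P = [[1, 4, 5, 6], [3]].
Insert 2: 2 bumps 4 from row 1; 4 appends to row 2. P = [[1, 2, 5, 6], [3, 4]].

So P = [[1, 2, 5, 6], [3, 4]].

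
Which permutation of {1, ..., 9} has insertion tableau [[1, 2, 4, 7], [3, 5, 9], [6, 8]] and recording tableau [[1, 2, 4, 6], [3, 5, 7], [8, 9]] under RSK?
1 6 3 8 5 9 7 2 4

Reverse the RSK construction: for i from n down to 1, find the cell of Q containing i, remove the entry at that cell from P, and reverse-bump it up through P; the value ejected from row 1 is w(i).

Step i=9: Q has 9 at row 3, column 2; remove 8 from row 3 of P and reverse-bump: 8 enters row 2 and ejects 5; 5 enters row 1 and ejects 4. So w(9) = 4. P is now [[1, 2, 5, 7], [3, 8, 9], [6]].
Step i=8: Q has 8 at row 3, column 1; remove 6 from row 3 of P and reverse-bump: 6 enters row 2 and ejects 3; 3 enters row 1 and ejects 2. So w(8) = 2. P is now [[1, 3, 5, 7], [6, 8, 9]].
Step i=7: Q has 7 at row 2, column 3; remove 9 from row 2 of P and reverse-bump: 9 enters row 1 and ejects 7. So w(7) = 7. P is now [[1, 3, 5, 9], [6, 8]].
Step i=6: Q has 6 at row 1, column 4; remove that cell from P, ejecting 9. So w(6) = 9. P is now [[1, 3, 5], [6, 8]].
Step i=5: Q has 5 at row 2, column 2; remove 8 from row 2 of P and reverse-bump: 8 enters row 1 and ejects 5. So w(5) = 5. P is now [[1, 3, 8], [6]].
Step i=4: Q has 4 at row 1, column 3; remove that cell from P, ejecting 8. So w(4) = 8. P is now [[1, 3], [6]].
Step i=3: Q has 3 at row 2, column 1; remove 6 from row 2 of P and reverse-bump: 6 enters row 1 and ejects 3. So w(3) = 3. P is now [[1, 6]].
Step i=2: Q has 2 at row 1, column 2; remove that cell from P, ejecting 6. So w(2) = 6. P is now [[1]].
Step i=1: Q has 1 at row 1, column 1; remove that cell from P, ejecting 1. So w(1) = 1. P is now [].

So w = 1 6 3 8 5 9 7 2 4.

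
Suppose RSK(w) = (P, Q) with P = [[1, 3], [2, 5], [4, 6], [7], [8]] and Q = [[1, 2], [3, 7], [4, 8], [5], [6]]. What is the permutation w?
4 8 7 6 2 1 5 3

Reverse the RSK construction: for i from n down to 1, find the cell of Q containing i, remove the entry at that cell from P, and reverse-bump it up through P; the value ejected from row 1 is w(i).

Step i=8: Q has 8 at row 3, column 2; remove 6 from row 3 of P and reverse-bump: 6 enters row 2 and ejects 5; 5 enters row 1 and ejects 3. So w(8) = 3. P is now [[1, 5], [2, 6], [4], [7], [8]].
Step i=7: Q has 7 at row 2, column 2; remove 6 from row 2 of P and reverse-bump: 6 enters row 1 and ejects 5. So w(7) = 5. P is now [[1, 6], [2], [4], [7], [8]].
Step i=6: Q has 6 at row 5, column 1; remove 8 from row 5 of P and reverse-bump: 8 enters row 4 and ejects 7; 7 enters row 3 and ejects 4; 4 enters row 2 and ejects 2; 2 enters row 1 and ejects 1. So w(6) = 1. P is now [[2, 6], [4], [7], [8]].
Step i=5: Q has 5 at row 4, column 1; remove 8 from row 4 of P and reverse-bump: 8 enters row 3 and ejects 7; 7 enters row 2 and ejects 4; 4 enters row 1 and ejects 2. So w(5) = 2. P is now [[4, 6], [7], [8]].
Step i=4: Q has 4 at row 3, column 1; remove 8 from row 3 of P and reverse-bump: 8 enters row 2 and ejects 7; 7 enters row 1 and ejects 6. So w(4) = 6. P is now [[4, 7], [8]].
Step i=3: Q has 3 at row 2, column 1; remove 8 from row 2 of P and reverse-bump: 8 enters row 1 and ejects 7. So w(3) = 7. P is now [[4, 8]].
Step i=2: Q has 2 at row 1, column 2; remove that cell from P, ejecting 8. So w(2) = 8. P is now [[4]].
Step i=1: Q has 1 at row 1, column 1; remove that cell from P, ejecting 4. So w(1) = 4. P is now [].

So w = 4 8 7 6 2 1 5 3.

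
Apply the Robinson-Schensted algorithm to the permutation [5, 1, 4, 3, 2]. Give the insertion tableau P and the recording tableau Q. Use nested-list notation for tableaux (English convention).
P = [[1, 2], [3], [4], [5]], Q = [[1, 3], [2], [4], [5]]

Insert each entry of the permutation into P by Schensted row insertion, recording in Q the position of each new cell.

Insert 5: appended to row 1. P = [[5]].
Insert 1: 1 bumps 5 from row 1; 5 starts row 2. P = [[1], [5]].
Insert 4: appended to row 1. P = [[1, 4], [5]].
Insert 3: 3 bumps 4 from row 1; 4 bumps 5 from row 2; 5 starts row 3. P = [[1, 3], [4], [5]].
Insert 2: 2 bumps 3 from row 1; 3 bumps 4 from row 2; 4 bumps 5 from row 3; 5 starts row 4. P = [[1, 2], [3], [4], [5]].

So P = [[1, 2], [3], [4], [5]], Q = [[1, 3], [2], [4], [5]].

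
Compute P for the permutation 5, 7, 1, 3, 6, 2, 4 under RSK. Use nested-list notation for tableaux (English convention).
Insert 5: appended to row 1. P = [[5]].
Insert 7: appended to row 1. P = [[5, 7]].
Insert 1: 1 bumps 5 from row 1; 5 starts row 2. P = [[1, 7], [5]].
Insert 3: 3 bumps 7 from row 1; 7 appends to row 2. P = [[1, 3], [5, 7]].
Insert 6: appended to row 1. P = [[1, 3, 6], [5, 7]].
Insert 2: 2 bumps 3 from row 1; 3 bumps 5 from row 2; 5 starts row 3. P = [[1, 2, 6], [3, 7], [5]].
Insert 4: 4 bumps 6 from row 1; 6 bumps 7 from row 2; 7 appends to row 3. P = [[1, 2, 4], [3, 6], [5, 7]].

So P = [[1, 2, 4], [3, 6], [5, 7]].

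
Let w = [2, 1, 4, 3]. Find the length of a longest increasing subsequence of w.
2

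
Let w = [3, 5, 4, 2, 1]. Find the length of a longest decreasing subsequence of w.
4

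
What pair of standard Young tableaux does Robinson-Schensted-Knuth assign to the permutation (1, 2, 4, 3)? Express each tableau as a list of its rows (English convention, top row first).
Insert each entry of the permutation into P by Schensted row insertion, recording in Q the position of each new cell.

After inserting 1: P = [[1]].
After inserting 2: P = [[1, 2]].
After inserting 4: P = [[1, 2, 4]].
After inserting 3: P = [[1, 2, 3], [4]].

So P = [[1, 2, 3], [4]], Q = [[1, 2, 3], [4]].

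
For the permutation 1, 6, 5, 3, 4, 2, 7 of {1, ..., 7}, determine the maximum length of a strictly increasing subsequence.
4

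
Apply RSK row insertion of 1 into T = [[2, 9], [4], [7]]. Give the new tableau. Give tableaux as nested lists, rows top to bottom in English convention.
[[1, 9], [2], [4], [7]]

In row 1, 1 replaces 2 (the leftmost entry greater than 1); 2 is bumped to row 2. In row 2, 2 replaces 4 (the leftmost entry greater than 2); 4 is bumped to row 3. In row 3, 4 replaces 7 (the leftmost entry greater than 4); 7 is bumped to row 4. 7 starts a new row 4. The new tableau is [[1, 9], [2], [4], [7]].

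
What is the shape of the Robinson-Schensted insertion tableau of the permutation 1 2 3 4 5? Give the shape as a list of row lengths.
[5]

Row-insert each entry into an empty tableau.

After inserting 1: P = [[1]].
After inserting 2: P = [[1, 2]].
After inserting 3: P = [[1, 2, 3]].
After inserting 4: P = [[1, 2, 3, 4]].
After inserting 5: P = [[1, 2, 3, 4, 5]].

The final insertion tableau P = [[1, 2, 3, 4, 5]] has shape [5].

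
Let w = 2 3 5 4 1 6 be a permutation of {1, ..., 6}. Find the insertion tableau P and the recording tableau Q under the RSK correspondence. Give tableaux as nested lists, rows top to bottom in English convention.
Insert each entry of the permutation into P by Schensted row insertion, recording in Q the position of each new cell.

Insert 2: appended to row 1. P = [[2]], Q = [[1]].
Insert 3: appended to row 1. P = [[2, 3]], Q = [[1, 2]].
Insert 5: appended to row 1. P = [[2, 3, 5]], Q = [[1, 2, 3]].
Insert 4: 4 bumps 5 from row 1; 5 starts row 2. P = [[2, 3, 4], [5]], Q = [[1, 2, 3], [4]].
Insert 1: 1 bumps 2 from row 1; 2 bumps 5 from row 2; 5 starts row 3. P = [[1, 3, 4], [2], [5]], Q = [[1, 2, 3], [4], [5]].
Insert 6: appended to row 1. P = [[1, 3, 4, 6], [2], [5]], Q = [[1, 2, 3, 6], [4], [5]].

So P = [[1, 3, 4, 6], [2], [5]], Q = [[1, 2, 3, 6], [4], [5]].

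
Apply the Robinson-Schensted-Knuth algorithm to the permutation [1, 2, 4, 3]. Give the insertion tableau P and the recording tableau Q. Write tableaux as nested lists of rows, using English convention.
Insert each entry of the permutation into P by Schensted row insertion, recording in Q the position of each new cell.

Insert 1: appended to row 1. P = [[1]], Q = [[1]].
Insert 2: appended to row 1. P = [[1, 2]], Q = [[1, 2]].
Insert 4: appended to row 1. P = [[1, 2, 4]], Q = [[1, 2, 3]].
Insert 3: 3 bumps 4 from row 1; 4 starts row 2. P = [[1, 2, 3], [4]], Q = [[1, 2, 3], [4]].

So P = [[1, 2, 3], [4]], Q = [[1, 2, 3], [4]].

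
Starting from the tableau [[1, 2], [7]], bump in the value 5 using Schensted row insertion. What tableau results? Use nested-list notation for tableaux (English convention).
[[1, 2, 5], [7]]

5 is larger than every entry of row 1, so it is appended to row 1. The new tableau is [[1, 2, 5], [7]].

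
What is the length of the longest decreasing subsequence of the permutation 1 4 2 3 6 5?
2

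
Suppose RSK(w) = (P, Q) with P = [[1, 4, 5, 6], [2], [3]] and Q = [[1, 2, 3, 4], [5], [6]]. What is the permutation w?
Reverse the RSK construction: for i from n down to 1, find the cell of Q containing i, remove the entry at that cell from P, and reverse-bump it up through P; the value ejected from row 1 is w(i).

Step i=6: Q has 6 at row 3, column 1; remove 3 from row 3 of P and reverse-bump: 3 enters row 2 and ejects 2; 2 enters row 1 and ejects 1. So w(6) = 1. P is now [[2, 4, 5, 6], [3]].
Step i=5: Q has 5 at row 2, column 1; remove 3 from row 2 of P and reverse-bump: 3 enters row 1 and ejects 2. So w(5) = 2. P is now [[3, 4, 5, 6]].
Step i=4: Q has 4 at row 1, column 4; remove that cell from P, ejecting 6. So w(4) = 6. P is now [[3, 4, 5]].
Step i=3: Q has 3 at row 1, column 3; remove that cell from P, ejecting 5. So w(3) = 5. P is now [[3, 4]].
Step i=2: Q has 2 at row 1, column 2; remove that cell from P, ejecting 4. So w(2) = 4. P is now [[3]].
Step i=1: Q has 1 at row 1, column 1; remove that cell from P, ejecting 3. So w(1) = 3. P is now [].

So w = 3 4 5 6 2 1.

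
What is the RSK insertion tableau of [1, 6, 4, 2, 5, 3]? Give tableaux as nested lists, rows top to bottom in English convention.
P = [[1, 2, 3], [4, 5], [6]]

After inserting 1: P = [[1]].
After inserting 6: P = [[1, 6]].
After inserting 4: P = [[1, 4], [6]].
After inserting 2: P = [[1, 2], [4], [6]].
After inserting 5: P = [[1, 2, 5], [4], [6]].
After inserting 3: P = [[1, 2, 3], [4, 5], [6]].

So P = [[1, 2, 3], [4, 5], [6]].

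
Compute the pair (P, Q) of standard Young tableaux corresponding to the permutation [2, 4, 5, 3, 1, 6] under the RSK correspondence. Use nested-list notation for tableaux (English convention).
P = [[1, 3, 5, 6], [2], [4]], Q = [[1, 2, 3, 6], [4], [5]]

Insert each entry of the permutation into P by Schensted row insertion, recording in Q the position of each new cell.

Insert 2: appended to row 1. P = [[2]].
Insert 4: appended to row 1. P = [[2, 4]].
Insert 5: appended to row 1. P = [[2, 4, 5]].
Insert 3: 3 bumps 4 from row 1; 4 starts row 2. P = [[2, 3, 5], [4]].
Insert 1: 1 bumps 2 from row 1; 2 bumps 4 from row 2; 4 starts row 3. P = [[1, 3, 5], [2], [4]].
Insert 6: appended to row 1. P = [[1, 3, 5, 6], [2], [4]].

So P = [[1, 3, 5, 6], [2], [4]], Q = [[1, 2, 3, 6], [4], [5]].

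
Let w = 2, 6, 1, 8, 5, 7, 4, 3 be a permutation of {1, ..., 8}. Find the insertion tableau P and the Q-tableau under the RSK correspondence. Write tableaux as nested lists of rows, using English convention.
P = [[1, 3, 7], [2, 4, 8], [5], [6]], Q = [[1, 2, 4], [3, 5, 6], [7], [8]]

Insert each entry of the permutation into P by Schensted row insertion, recording in Q the position of each new cell.

Insert 2: appended to row 1. P = [[2]].
Insert 6: appended to row 1. P = [[2, 6]].
Insert 1: 1 bumps 2 from row 1; 2 starts row 2. P = [[1, 6], [2]].
Insert 8: appended to row 1. P = [[1, 6, 8], [2]].
Insert 5: 5 bumps 6 from row 1; 6 appends to row 2. P = [[1, 5, 8], [2, 6]].
Insert 7: 7 bumps 8 from row 1; 8 appends to row 2. P = [[1, 5, 7], [2, 6, 8]].
Insert 4: 4 bumps 5 from row 1; 5 bumps 6 from row 2; 6 starts row 3. P = [[1, 4, 7], [2, 5, 8], [6]].
Insert 3: 3 bumps 4 from row 1; 4 bumps 5 from row 2; 5 bumps 6 from row 3; 6 starts row 4. P = [[1, 3, 7], [2, 4, 8], [5], [6]].

So P = [[1, 3, 7], [2, 4, 8], [5], [6]], Q = [[1, 2, 4], [3, 5, 6], [7], [8]].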